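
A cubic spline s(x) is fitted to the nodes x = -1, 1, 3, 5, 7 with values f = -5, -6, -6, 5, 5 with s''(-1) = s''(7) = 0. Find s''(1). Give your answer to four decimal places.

-1.0714

Put M_i = s'' at the i-th knot. Here h = (2, 2, 2, 2) and Δ = (-1/2, 0, 11/2, 0), so the interior equations h_(i-1)·M_(i-1) + 2(h_(i-1)+h_i)·M_i + h_i·M_(i+1) = 6(Δ_i − Δ_(i-1)) read
  2·M_0 + 8·M_1 + 2·M_2 = 6(Δ_1 - Δ_0) = 3
  2·M_1 + 8·M_2 + 2·M_3 = 6(Δ_2 - Δ_1) = 33
  2·M_2 + 8·M_3 + 2·M_4 = 6(Δ_3 - Δ_2) = -33
Natural end conditions: M_0 = M_4 = 0.
Forward elimination and back-substitution give M_0 = 0, M_1 = -15/14, M_2 = 81/14, M_3 = -39/7, M_4 = 0.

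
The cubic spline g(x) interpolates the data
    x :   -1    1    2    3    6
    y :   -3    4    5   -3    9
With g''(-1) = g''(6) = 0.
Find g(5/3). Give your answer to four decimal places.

With σ_i denoting the second derivative at x_i, h_i = 2, 1, 1, 3, and Δ_i = (y_(i+1) − y_i)/h_i = 7/2, 1, -8, 4:
  2·σ_0 + 6·σ_1 + 1·σ_2 = 6(Δ_1 - Δ_0) = -15
  1·σ_1 + 4·σ_2 + 1·σ_3 = 6(Δ_2 - Δ_1) = -54
  1·σ_2 + 8·σ_3 + 3·σ_4 = 6(Δ_3 - Δ_2) = 72
Natural end conditions: σ_0 = σ_4 = 0.
Solving the tridiagonal system: σ_0 = 0, σ_1 = 39/178, σ_2 = -1452/89, σ_3 = 1965/178, σ_4 = 0.
On [1, 2], g(x) = 4 + 649/178·(x - 1) + 39/356·(x - 1)² - 981/356·(x - 1)³.
With (x - 1) = 2/3: g(5/3) = 504/89.

5.6629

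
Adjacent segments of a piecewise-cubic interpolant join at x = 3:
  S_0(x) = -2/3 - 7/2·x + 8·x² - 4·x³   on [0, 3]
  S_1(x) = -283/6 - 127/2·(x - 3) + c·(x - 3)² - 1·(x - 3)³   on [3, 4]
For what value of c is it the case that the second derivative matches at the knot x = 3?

-28

S_0''(x) = 16 - 24·x, so S_0''(3) = -56. On the right, S_1''(3) = 2c, so c = -28.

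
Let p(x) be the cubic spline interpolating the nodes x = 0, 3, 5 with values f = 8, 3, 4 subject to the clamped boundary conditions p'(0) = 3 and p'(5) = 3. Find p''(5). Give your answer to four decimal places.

With σ_i denoting the second derivative at x_i, h_i = 3, 2, and Δ_i = (y_(i+1) − y_i)/h_i = -5/3, 1/2:
  3·σ_0 + 10·σ_1 + 2·σ_2 = 6(Δ_1 - Δ_0) = 13
Clamped end conditions give two more equations: 2h_0·σ_0 + h_0·σ_1 = 6(Δ_0 - p'(0)) = -28 and h_1·σ_1 + 2h_1·σ_2 = 6(p'(5) - Δ_1) = 15.
Solving: σ_0 = -179/30, σ_1 = 13/5, σ_2 = 49/20.

2.4500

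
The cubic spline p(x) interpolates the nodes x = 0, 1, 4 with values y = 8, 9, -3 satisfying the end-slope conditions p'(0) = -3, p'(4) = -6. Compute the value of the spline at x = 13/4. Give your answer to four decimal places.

1.6172

Let m_i = p''(x_i). Step sizes h_i = 1, 3; slopes of the chords Δ_i = (y_(i+1) - y_i)/h_i = 1, -4.
  1·m_0 + 8·m_1 + 3·m_2 = 6(Δ_1 - Δ_0) = -30
Clamped end conditions give two more equations: 2h_0·m_0 + h_0·m_1 = 6(Δ_0 - p'(0)) = 24 and h_1·m_1 + 2h_1·m_2 = 6(p'(4) - Δ_1) = -12.
Hence m_0 = 15, m_1 = -6, m_2 = 1.
On [1, 4], p(x) = 9 + 3/2·(x - 1) - 3·(x - 1)² + 7/18·(x - 1)³.
With (x - 1) = 9/4: p(13/4) = 207/128.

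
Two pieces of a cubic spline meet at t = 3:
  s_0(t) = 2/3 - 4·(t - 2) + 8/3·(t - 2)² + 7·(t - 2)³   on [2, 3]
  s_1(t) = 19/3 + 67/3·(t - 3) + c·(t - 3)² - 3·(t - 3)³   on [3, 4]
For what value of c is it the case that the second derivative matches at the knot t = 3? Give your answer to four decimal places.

s_0''(t) = 16/3 + 42·(t - 2), so s_0''(3) = 142/3. On the right, s_1''(3) = 2c, so c = 71/3.

23.6667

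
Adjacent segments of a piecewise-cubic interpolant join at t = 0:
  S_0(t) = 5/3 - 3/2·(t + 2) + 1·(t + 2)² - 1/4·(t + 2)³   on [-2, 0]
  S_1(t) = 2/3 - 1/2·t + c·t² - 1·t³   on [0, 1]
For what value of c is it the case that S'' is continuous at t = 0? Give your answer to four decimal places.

-0.5000

S_0''(t) = 2 - 3/2·(t + 2), so S_0''(0) = -1. On the right, S_1''(0) = 2c, so c = -1/2.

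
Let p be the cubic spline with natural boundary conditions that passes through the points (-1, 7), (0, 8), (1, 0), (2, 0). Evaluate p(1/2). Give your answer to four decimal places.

Let M_i = p''(x_i). Step sizes h_i = 1, 1, 1; slopes of the chords Δ_i = (y_(i+1) - y_i)/h_i = 1, -8, 0.
  1·M_0 + 4·M_1 + 1·M_2 = 6(Δ_1 - Δ_0) = -54
  1·M_1 + 4·M_2 + 1·M_3 = 6(Δ_2 - Δ_1) = 48
Natural end conditions: M_0 = M_3 = 0.
Solving the tridiagonal system: M_0 = 0, M_1 = -88/5, M_2 = 82/5, M_3 = 0.
On [0, 1], p(x) = 8 - 73/15·x - 44/5·x² + 17/3·x³.
With x = 1/2: p(1/2) = 163/40.

4.0750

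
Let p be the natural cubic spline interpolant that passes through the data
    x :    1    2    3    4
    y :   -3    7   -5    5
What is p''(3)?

Put M_i = p'' at the i-th knot. Here h = (1, 1, 1) and Δ = (10, -12, 10), so the interior equations h_(i-1)·M_(i-1) + 2(h_(i-1)+h_i)·M_i + h_i·M_(i+1) = 6(Δ_i − Δ_(i-1)) read
  1·M_0 + 4·M_1 + 1·M_2 = 6(Δ_1 - Δ_0) = -132
  1·M_1 + 4·M_2 + 1·M_3 = 6(Δ_2 - Δ_1) = 132
Natural end conditions: M_0 = M_3 = 0.
Forward elimination and back-substitution give M_0 = 0, M_1 = -44, M_2 = 44, M_3 = 0.

44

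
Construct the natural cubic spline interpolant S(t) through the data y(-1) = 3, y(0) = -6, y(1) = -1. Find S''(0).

Let M_i = S''(x_i). Step sizes h_i = 1, 1; slopes of the chords Δ_i = (y_(i+1) - y_i)/h_i = -9, 5.
  1·M_0 + 4·M_1 + 1·M_2 = 6(Δ_1 - Δ_0) = 84
Natural end conditions: M_0 = M_2 = 0.
Hence M_0 = 0, M_1 = 21, M_2 = 0.

21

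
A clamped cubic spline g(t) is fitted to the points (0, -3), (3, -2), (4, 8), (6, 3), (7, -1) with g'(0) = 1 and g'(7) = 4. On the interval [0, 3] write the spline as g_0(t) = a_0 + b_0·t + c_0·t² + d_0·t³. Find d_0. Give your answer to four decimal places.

0.9872

With M_i denoting the second derivative at x_i, h_i = 3, 1, 2, 1, and Δ_i = (y_(i+1) − y_i)/h_i = 1/3, 10, -5/2, -4:
  3·M_0 + 8·M_1 + 1·M_2 = 6(Δ_1 - Δ_0) = 58
  1·M_1 + 6·M_2 + 2·M_3 = 6(Δ_2 - Δ_1) = -75
  2·M_2 + 6·M_3 + 1·M_4 = 6(Δ_3 - Δ_2) = -9
Clamped end conditions give two more equations: 2h_0·M_0 + h_0·M_1 = 6(Δ_0 - g'(0)) = -4 and h_3·M_3 + 2h_3·M_4 = 6(g'(7) - Δ_3) = 48.
Solving the tridiagonal system: M_0 = -4661/732, M_1 = 1391/122, M_2 = -3443/244, M_3 = -53/61, M_4 = 2981/122.
On [0, 3], with g_0(t) = a_0 + b_0·t + c_0·t² + d_0·t³: c_0 = M_0/2 = -4661/1464, d_0 = (M_1 - M_0)/(6h_0) = 13007/13176, b_0 = Δ_0 - h_0(2M_0 + M_1)/6 = 1.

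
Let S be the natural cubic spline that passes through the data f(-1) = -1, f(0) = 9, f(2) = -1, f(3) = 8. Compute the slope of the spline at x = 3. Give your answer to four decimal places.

Put M_i = S'' at the i-th knot. Here h = (1, 2, 1) and Δ = (10, -5, 9), so the interior equations h_(i-1)·M_(i-1) + 2(h_(i-1)+h_i)·M_i + h_i·M_(i+1) = 6(Δ_i − Δ_(i-1)) read
  1·M_0 + 6·M_1 + 2·M_2 = 6(Δ_1 - Δ_0) = -90
  2·M_1 + 6·M_2 + 1·M_3 = 6(Δ_2 - Δ_1) = 84
Natural end conditions: M_0 = M_3 = 0.
Solving the tridiagonal system: M_0 = 0, M_1 = -177/8, M_2 = 171/8, M_3 = 0.
On [2, 3], S'(x) = b_2 + 2c_2·(x - 2) + 3d_2·(x - 2)² with b_2 = Δ_2 - h_2(2M_2 + M_3)/6 = 15/8, c_2 = M_2/2 = 171/16, d_2 = (M_3 - M_2)/(6h_2) = -57/16. So S'(3) = 201/16.

12.5625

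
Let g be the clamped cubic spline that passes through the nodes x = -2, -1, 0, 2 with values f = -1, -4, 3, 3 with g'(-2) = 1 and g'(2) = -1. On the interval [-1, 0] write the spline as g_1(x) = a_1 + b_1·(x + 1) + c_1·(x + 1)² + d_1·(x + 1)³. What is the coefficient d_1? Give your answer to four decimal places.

With M_i denoting the second derivative at x_i, h_i = 1, 1, 2, and Δ_i = (y_(i+1) − y_i)/h_i = -3, 7, 0:
  1·M_0 + 4·M_1 + 1·M_2 = 6(Δ_1 - Δ_0) = 60
  1·M_1 + 6·M_2 + 2·M_3 = 6(Δ_2 - Δ_1) = -42
Clamped end conditions give two more equations: 2h_0·M_0 + h_0·M_1 = 6(Δ_0 - g'(-2)) = -24 and h_2·M_2 + 2h_2·M_3 = 6(g'(2) - Δ_2) = -6.
Solving the tridiagonal system: M_0 = -265/11, M_1 = 266/11, M_2 = -139/11, M_3 = 53/11.
On [-1, 0], with g_1(x) = a_1 + b_1·(x + 1) + c_1·(x + 1)² + d_1·(x + 1)³: c_1 = M_1/2 = 133/11, d_1 = (M_2 - M_1)/(6h_1) = -135/22, b_1 = Δ_1 - h_1(2M_1 + M_2)/6 = 23/22.

-6.1364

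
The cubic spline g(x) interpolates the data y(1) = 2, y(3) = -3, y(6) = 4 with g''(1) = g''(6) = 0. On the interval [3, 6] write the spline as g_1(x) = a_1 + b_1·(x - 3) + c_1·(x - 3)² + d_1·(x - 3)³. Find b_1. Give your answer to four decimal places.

-0.5667

Write M_i for g''(x_i). With h_i = 2, 3 and divided differences Δ_i = -5/2, 7/3, the continuity of g' gives the tridiagonal system
  2·M_0 + 10·M_1 + 3·M_2 = 6(Δ_1 - Δ_0) = 29
Natural end conditions: M_0 = M_2 = 0.
Hence M_0 = 0, M_1 = 29/10, M_2 = 0.
On [3, 6], with g_1(x) = a_1 + b_1·(x - 3) + c_1·(x - 3)² + d_1·(x - 3)³: c_1 = M_1/2 = 29/20, d_1 = (M_2 - M_1)/(6h_1) = -29/180, b_1 = Δ_1 - h_1(2M_1 + M_2)/6 = -17/30.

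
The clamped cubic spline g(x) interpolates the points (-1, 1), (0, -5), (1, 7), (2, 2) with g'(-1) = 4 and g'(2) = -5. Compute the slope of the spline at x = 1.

With m_i denoting the second derivative at x_i, h_i = 1, 1, 1, and Δ_i = (y_(i+1) − y_i)/h_i = -6, 12, -5:
  1·m_0 + 4·m_1 + 1·m_2 = 6(Δ_1 - Δ_0) = 108
  1·m_1 + 4·m_2 + 1·m_3 = 6(Δ_2 - Δ_1) = -102
Clamped end conditions give two more equations: 2h_0·m_0 + h_0·m_1 = 6(Δ_0 - g'(-1)) = -60 and h_2·m_2 + 2h_2·m_3 = 6(g'(2) - Δ_2) = 0.
Solving: m_0 = -56, m_1 = 52, m_2 = -44, m_3 = 22.
On [1, 2], g'(x) = b_2 + 2c_2·(x - 1) + 3d_2·(x - 1)² with b_2 = Δ_2 - h_2(2m_2 + m_3)/6 = 6, c_2 = m_2/2 = -22, d_2 = (m_3 - m_2)/(6h_2) = 11. So g'(1) = 6.

6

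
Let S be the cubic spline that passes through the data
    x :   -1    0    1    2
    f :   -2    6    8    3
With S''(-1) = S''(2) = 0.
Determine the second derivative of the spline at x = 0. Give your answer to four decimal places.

-6.8000

Let σ_i = S''(x_i). Step sizes h_i = 1, 1, 1; slopes of the chords Δ_i = (y_(i+1) - y_i)/h_i = 8, 2, -5.
  1·σ_0 + 4·σ_1 + 1·σ_2 = 6(Δ_1 - Δ_0) = -36
  1·σ_1 + 4·σ_2 + 1·σ_3 = 6(Δ_2 - Δ_1) = -42
Natural end conditions: σ_0 = σ_3 = 0.
Hence σ_0 = 0, σ_1 = -34/5, σ_2 = -44/5, σ_3 = 0.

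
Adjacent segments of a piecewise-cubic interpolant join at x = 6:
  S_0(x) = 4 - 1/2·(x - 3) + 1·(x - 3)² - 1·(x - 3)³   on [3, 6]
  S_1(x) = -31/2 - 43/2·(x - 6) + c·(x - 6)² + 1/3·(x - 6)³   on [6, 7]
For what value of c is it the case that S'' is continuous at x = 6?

S_0''(x) = 2 - 6·(x - 3), so S_0''(6) = -16. On the right, S_1''(6) = 2c, so c = -8.

-8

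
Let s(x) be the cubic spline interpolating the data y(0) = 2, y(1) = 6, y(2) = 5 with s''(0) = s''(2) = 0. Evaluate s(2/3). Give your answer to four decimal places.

Let M_i = s''(x_i). Step sizes h_i = 1, 1; slopes of the chords Δ_i = (y_(i+1) - y_i)/h_i = 4, -1.
  1·M_0 + 4·M_1 + 1·M_2 = 6(Δ_1 - Δ_0) = -30
Natural end conditions: M_0 = M_2 = 0.
Hence M_0 = 0, M_1 = -15/2, M_2 = 0.
On [0, 1], s(x) = 2 + 21/4·x + 0·x² - 5/4·x³.
With x = 2/3: s(2/3) = 277/54.

5.1296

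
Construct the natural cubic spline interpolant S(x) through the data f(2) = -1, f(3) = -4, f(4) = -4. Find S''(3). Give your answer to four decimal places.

4.5000

Let M_i = S''(x_i). Step sizes h_i = 1, 1; slopes of the chords Δ_i = (y_(i+1) - y_i)/h_i = -3, 0.
  1·M_0 + 4·M_1 + 1·M_2 = 6(Δ_1 - Δ_0) = 18
Natural end conditions: M_0 = M_2 = 0.
Solving: M_0 = 0, M_1 = 9/2, M_2 = 0.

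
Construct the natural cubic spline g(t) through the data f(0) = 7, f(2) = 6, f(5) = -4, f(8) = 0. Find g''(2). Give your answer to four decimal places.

Let M_i = g''(x_i). Step sizes h_i = 2, 3, 3; slopes of the chords Δ_i = (y_(i+1) - y_i)/h_i = -1/2, -10/3, 4/3.
  2·M_0 + 10·M_1 + 3·M_2 = 6(Δ_1 - Δ_0) = -17
  3·M_1 + 12·M_2 + 3·M_3 = 6(Δ_2 - Δ_1) = 28
Natural end conditions: M_0 = M_3 = 0.
Forward elimination and back-substitution give M_0 = 0, M_1 = -96/37, M_2 = 331/111, M_3 = 0.

-2.5946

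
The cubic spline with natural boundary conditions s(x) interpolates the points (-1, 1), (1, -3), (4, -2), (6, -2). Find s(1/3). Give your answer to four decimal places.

With M_i denoting the second derivative at x_i, h_i = 2, 3, 2, and Δ_i = (y_(i+1) − y_i)/h_i = -2, 1/3, 0:
  2·M_0 + 10·M_1 + 3·M_2 = 6(Δ_1 - Δ_0) = 14
  3·M_1 + 10·M_2 + 2·M_3 = 6(Δ_2 - Δ_1) = -2
Natural end conditions: M_0 = M_3 = 0.
Forward elimination and back-substitution give M_0 = 0, M_1 = 146/91, M_2 = -62/91, M_3 = 0.
On [-1, 1], s(x) = 1 - 692/273·(x + 1) + 0·(x + 1)² + 73/546·(x + 1)³.
With (x + 1) = 4/3: s(1/3) = -15205/7371.

-2.0628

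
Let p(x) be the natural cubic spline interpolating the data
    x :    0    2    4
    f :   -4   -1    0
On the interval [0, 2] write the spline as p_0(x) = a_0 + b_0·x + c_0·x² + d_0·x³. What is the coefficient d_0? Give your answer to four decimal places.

Put M_i = p'' at the i-th knot. Here h = (2, 2) and Δ = (3/2, 1/2), so the interior equations h_(i-1)·M_(i-1) + 2(h_(i-1)+h_i)·M_i + h_i·M_(i+1) = 6(Δ_i − Δ_(i-1)) read
  2·M_0 + 8·M_1 + 2·M_2 = 6(Δ_1 - Δ_0) = -6
Natural end conditions: M_0 = M_2 = 0.
Solving: M_0 = 0, M_1 = -3/4, M_2 = 0.
On [0, 2], with p_0(x) = a_0 + b_0·x + c_0·x² + d_0·x³: c_0 = M_0/2 = 0, d_0 = (M_1 - M_0)/(6h_0) = -1/16, b_0 = Δ_0 - h_0(2M_0 + M_1)/6 = 7/4.

-0.0625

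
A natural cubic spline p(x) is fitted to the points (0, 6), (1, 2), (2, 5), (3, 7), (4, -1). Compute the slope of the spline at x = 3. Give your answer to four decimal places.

Write m_i for p''(x_i). With h_i = 1, 1, 1, 1 and divided differences Δ_i = -4, 3, 2, -8, the continuity of p' gives the tridiagonal system
  1·m_0 + 4·m_1 + 1·m_2 = 6(Δ_1 - Δ_0) = 42
  1·m_1 + 4·m_2 + 1·m_3 = 6(Δ_2 - Δ_1) = -6
  1·m_2 + 4·m_3 + 1·m_4 = 6(Δ_3 - Δ_2) = -60
Natural end conditions: m_0 = m_4 = 0.
Solving: m_0 = 0, m_1 = 297/28, m_2 = -3/7, m_3 = -417/28, m_4 = 0.
On [3, 4], p'(x) = b_3 + 2c_3·(x - 3) + 3d_3·(x - 3)² with b_3 = Δ_3 - h_3(2m_3 + m_4)/6 = -85/28, c_3 = m_3/2 = -417/56, d_3 = (m_4 - m_3)/(6h_3) = 139/56. So p'(3) = -85/28.

-3.0357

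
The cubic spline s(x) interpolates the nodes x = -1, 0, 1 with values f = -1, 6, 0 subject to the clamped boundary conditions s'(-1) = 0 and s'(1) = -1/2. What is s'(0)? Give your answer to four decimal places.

Write m_i for s''(x_i). With h_i = 1, 1 and divided differences Δ_i = 7, -6, the continuity of s' gives the tridiagonal system
  1·m_0 + 4·m_1 + 1·m_2 = 6(Δ_1 - Δ_0) = -78
Clamped end conditions give two more equations: 2h_0·m_0 + h_0·m_1 = 6(Δ_0 - s'(-1)) = 42 and h_1·m_1 + 2h_1·m_2 = 6(s'(1) - Δ_1) = 33.
Solving: m_0 = 161/4, m_1 = -77/2, m_2 = 143/4.
On [0, 1], s'(x) = b_1 + 2c_1·x + 3d_1·x² with b_1 = Δ_1 - h_1(2m_1 + m_2)/6 = 7/8, c_1 = m_1/2 = -77/4, d_1 = (m_2 - m_1)/(6h_1) = 99/8. So s'(0) = 7/8.

0.8750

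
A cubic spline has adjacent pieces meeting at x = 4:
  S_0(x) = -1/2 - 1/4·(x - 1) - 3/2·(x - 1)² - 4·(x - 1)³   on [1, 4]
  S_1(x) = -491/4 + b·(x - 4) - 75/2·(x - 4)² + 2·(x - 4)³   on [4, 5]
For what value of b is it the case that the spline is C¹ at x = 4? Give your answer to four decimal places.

S_0'(x) = -1/4 - 3·(x - 1) - 12·(x - 1)², so S_0'(4) = -469/4. On the right, S_1'(4) = b, so b = -469/4.

-117.2500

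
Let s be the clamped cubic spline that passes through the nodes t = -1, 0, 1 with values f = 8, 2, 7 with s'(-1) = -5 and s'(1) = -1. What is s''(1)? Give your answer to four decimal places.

Write M_i for s''(x_i). With h_i = 1, 1 and divided differences Δ_i = -6, 5, the continuity of s' gives the tridiagonal system
  1·M_0 + 4·M_1 + 1·M_2 = 6(Δ_1 - Δ_0) = 66
Clamped end conditions give two more equations: 2h_0·M_0 + h_0·M_1 = 6(Δ_0 - s'(-1)) = -6 and h_1·M_1 + 2h_1·M_2 = 6(s'(1) - Δ_1) = -36.
Solving: M_0 = -35/2, M_1 = 29, M_2 = -65/2.

-32.5000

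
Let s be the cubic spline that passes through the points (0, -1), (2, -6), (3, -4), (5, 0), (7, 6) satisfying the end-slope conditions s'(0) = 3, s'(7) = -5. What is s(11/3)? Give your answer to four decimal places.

Let m_i = s''(x_i). Step sizes h_i = 2, 1, 2, 2; slopes of the chords Δ_i = (y_(i+1) - y_i)/h_i = -5/2, 2, 2, 3.
  2·m_0 + 6·m_1 + 1·m_2 = 6(Δ_1 - Δ_0) = 27
  1·m_1 + 6·m_2 + 2·m_3 = 6(Δ_2 - Δ_1) = 0
  2·m_2 + 8·m_3 + 2·m_4 = 6(Δ_3 - Δ_2) = 6
Clamped end conditions give two more equations: 2h_0·m_0 + h_0·m_1 = 6(Δ_0 - s'(0)) = -33 and h_3·m_3 + 2h_3·m_4 = 6(s'(7) - Δ_3) = -48.
Forward elimination and back-substitution give m_0 = -3155/244, m_1 = 571/61, m_2 = -403/122, m_3 = 319/61, m_4 = -1783/122.
On [3, 5], s(x) = -4 + 150/61·(x - 3) - 403/244·(x - 3)² + 347/488·(x - 3)³.
With (x - 3) = 2/3: s(11/3) = -4750/1647.

-2.8840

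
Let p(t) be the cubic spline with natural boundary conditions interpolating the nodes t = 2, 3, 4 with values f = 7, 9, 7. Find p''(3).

-6

Let M_i = p''(x_i). Step sizes h_i = 1, 1; slopes of the chords Δ_i = (y_(i+1) - y_i)/h_i = 2, -2.
  1·M_0 + 4·M_1 + 1·M_2 = 6(Δ_1 - Δ_0) = -24
Natural end conditions: M_0 = M_2 = 0.
Hence M_0 = 0, M_1 = -6, M_2 = 0.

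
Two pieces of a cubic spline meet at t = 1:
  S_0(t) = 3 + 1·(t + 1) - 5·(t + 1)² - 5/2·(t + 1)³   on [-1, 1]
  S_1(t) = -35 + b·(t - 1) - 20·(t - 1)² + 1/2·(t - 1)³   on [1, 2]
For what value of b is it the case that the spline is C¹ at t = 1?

S_0'(t) = 1 - 10·(t + 1) - 15/2·(t + 1)², so S_0'(1) = -49. On the right, S_1'(1) = b, so b = -49.

-49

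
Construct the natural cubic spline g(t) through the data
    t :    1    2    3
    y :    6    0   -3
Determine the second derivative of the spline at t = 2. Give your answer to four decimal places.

Write M_i for g''(x_i). With h_i = 1, 1 and divided differences Δ_i = -6, -3, the continuity of g' gives the tridiagonal system
  1·M_0 + 4·M_1 + 1·M_2 = 6(Δ_1 - Δ_0) = 18
Natural end conditions: M_0 = M_2 = 0.
Solving the tridiagonal system: M_0 = 0, M_1 = 9/2, M_2 = 0.

4.5000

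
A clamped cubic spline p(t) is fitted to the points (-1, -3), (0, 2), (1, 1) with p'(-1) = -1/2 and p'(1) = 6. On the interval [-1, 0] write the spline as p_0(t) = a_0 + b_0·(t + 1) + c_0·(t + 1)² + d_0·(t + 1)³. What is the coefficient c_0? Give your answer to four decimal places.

With M_i denoting the second derivative at x_i, h_i = 1, 1, and Δ_i = (y_(i+1) − y_i)/h_i = 5, -1:
  1·M_0 + 4·M_1 + 1·M_2 = 6(Δ_1 - Δ_0) = -36
Clamped end conditions give two more equations: 2h_0·M_0 + h_0·M_1 = 6(Δ_0 - p'(-1)) = 33 and h_1·M_1 + 2h_1·M_2 = 6(p'(1) - Δ_1) = 42.
Solving the tridiagonal system: M_0 = 115/4, M_1 = -49/2, M_2 = 133/4.
On [-1, 0], with p_0(t) = a_0 + b_0·(t + 1) + c_0·(t + 1)² + d_0·(t + 1)³: c_0 = M_0/2 = 115/8, d_0 = (M_1 - M_0)/(6h_0) = -71/8, b_0 = Δ_0 - h_0(2M_0 + M_1)/6 = -1/2.

14.3750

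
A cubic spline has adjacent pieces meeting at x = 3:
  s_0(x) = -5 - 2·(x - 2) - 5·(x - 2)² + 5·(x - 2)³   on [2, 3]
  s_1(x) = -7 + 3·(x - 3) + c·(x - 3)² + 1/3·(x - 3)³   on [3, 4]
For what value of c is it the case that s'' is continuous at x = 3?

s_0''(x) = -10 + 30·(x - 2), so s_0''(3) = 20. On the right, s_1''(3) = 2c, so c = 10.

10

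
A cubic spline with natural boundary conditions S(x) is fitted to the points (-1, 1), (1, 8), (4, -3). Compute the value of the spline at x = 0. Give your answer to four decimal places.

Put m_i = S'' at the i-th knot. Here h = (2, 3) and Δ = (7/2, -11/3), so the interior equations h_(i-1)·m_(i-1) + 2(h_(i-1)+h_i)·m_i + h_i·m_(i+1) = 6(Δ_i − Δ_(i-1)) read
  2·m_0 + 10·m_1 + 3·m_2 = 6(Δ_1 - Δ_0) = -43
Natural end conditions: m_0 = m_2 = 0.
Hence m_0 = 0, m_1 = -43/10, m_2 = 0.
On [-1, 1], S(x) = 1 + 74/15·(x + 1) + 0·(x + 1)² - 43/120·(x + 1)³.
With (x + 1) = 1: S(0) = 223/40.

5.5750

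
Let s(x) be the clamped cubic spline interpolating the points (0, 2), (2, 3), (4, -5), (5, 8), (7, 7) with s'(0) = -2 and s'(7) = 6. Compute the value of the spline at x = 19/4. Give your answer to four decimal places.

5.1394

Put σ_i = s'' at the i-th knot. Here h = (2, 2, 1, 2) and Δ = (1/2, -4, 13, -1/2), so the interior equations h_(i-1)·σ_(i-1) + 2(h_(i-1)+h_i)·σ_i + h_i·σ_(i+1) = 6(Δ_i − Δ_(i-1)) read
  2·σ_0 + 8·σ_1 + 2·σ_2 = 6(Δ_1 - Δ_0) = -27
  2·σ_1 + 6·σ_2 + 1·σ_3 = 6(Δ_2 - Δ_1) = 102
  1·σ_2 + 6·σ_3 + 2·σ_4 = 6(Δ_3 - Δ_2) = -81
Clamped end conditions give two more equations: 2h_0·σ_0 + h_0·σ_1 = 6(Δ_0 - s'(0)) = 15 and h_3·σ_3 + 2h_3·σ_4 = 6(s'(7) - Δ_3) = 39.
Forward elimination and back-substitution give σ_0 = 599/61, σ_1 = -1481/122, σ_2 = 3079/122, σ_3 = -1534/61, σ_4 = 5447/244.
On [4, 5], s(x) = -5 + 1071/122·(x - 4) + 3079/244·(x - 4)² - 2049/244·(x - 4)³.
With (x - 4) = 3/4: s(19/4) = 80257/15616.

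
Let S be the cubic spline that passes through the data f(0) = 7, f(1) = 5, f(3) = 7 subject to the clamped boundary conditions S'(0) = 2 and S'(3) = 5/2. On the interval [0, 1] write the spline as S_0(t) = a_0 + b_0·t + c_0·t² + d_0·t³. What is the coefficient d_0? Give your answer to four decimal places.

3.4167

Let σ_i = S''(x_i). Step sizes h_i = 1, 2; slopes of the chords Δ_i = (y_(i+1) - y_i)/h_i = -2, 1.
  1·σ_0 + 6·σ_1 + 2·σ_2 = 6(Δ_1 - Δ_0) = 18
Clamped end conditions give two more equations: 2h_0·σ_0 + h_0·σ_1 = 6(Δ_0 - S'(0)) = -24 and h_1·σ_1 + 2h_1·σ_2 = 6(S'(3) - Δ_1) = 9.
Hence σ_0 = -89/6, σ_1 = 17/3, σ_2 = -7/12.
On [0, 1], with S_0(t) = a_0 + b_0·t + c_0·t² + d_0·t³: c_0 = σ_0/2 = -89/12, d_0 = (σ_1 - σ_0)/(6h_0) = 41/12, b_0 = Δ_0 - h_0(2σ_0 + σ_1)/6 = 2.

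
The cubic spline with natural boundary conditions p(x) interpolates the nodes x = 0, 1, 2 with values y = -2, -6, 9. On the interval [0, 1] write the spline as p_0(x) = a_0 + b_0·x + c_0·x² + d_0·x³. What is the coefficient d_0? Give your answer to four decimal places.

4.7500

With m_i denoting the second derivative at x_i, h_i = 1, 1, and Δ_i = (y_(i+1) − y_i)/h_i = -4, 15:
  1·m_0 + 4·m_1 + 1·m_2 = 6(Δ_1 - Δ_0) = 114
Natural end conditions: m_0 = m_2 = 0.
Forward elimination and back-substitution give m_0 = 0, m_1 = 57/2, m_2 = 0.
On [0, 1], with p_0(x) = a_0 + b_0·x + c_0·x² + d_0·x³: c_0 = m_0/2 = 0, d_0 = (m_1 - m_0)/(6h_0) = 19/4, b_0 = Δ_0 - h_0(2m_0 + m_1)/6 = -35/4.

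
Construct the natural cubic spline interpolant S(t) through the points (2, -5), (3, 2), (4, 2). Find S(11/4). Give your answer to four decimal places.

Let m_i = S''(x_i). Step sizes h_i = 1, 1; slopes of the chords Δ_i = (y_(i+1) - y_i)/h_i = 7, 0.
  1·m_0 + 4·m_1 + 1·m_2 = 6(Δ_1 - Δ_0) = -42
Natural end conditions: m_0 = m_2 = 0.
Solving the tridiagonal system: m_0 = 0, m_1 = -21/2, m_2 = 0.
On [2, 3], S(t) = -5 + 35/4·(t - 2) + 0·(t - 2)² - 7/4·(t - 2)³.
With (t - 2) = 3/4: S(11/4) = 211/256.

0.8242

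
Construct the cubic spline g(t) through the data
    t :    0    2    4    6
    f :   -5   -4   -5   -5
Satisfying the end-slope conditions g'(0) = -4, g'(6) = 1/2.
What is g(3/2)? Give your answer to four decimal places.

Put M_i = g'' at the i-th knot. Here h = (2, 2, 2) and Δ = (1/2, -1/2, 0), so the interior equations h_(i-1)·M_(i-1) + 2(h_(i-1)+h_i)·M_i + h_i·M_(i+1) = 6(Δ_i − Δ_(i-1)) read
  2·M_0 + 8·M_1 + 2·M_2 = 6(Δ_1 - Δ_0) = -6
  2·M_1 + 8·M_2 + 2·M_3 = 6(Δ_2 - Δ_1) = 3
Clamped end conditions give two more equations: 2h_0·M_0 + h_0·M_1 = 6(Δ_0 - g'(0)) = 27 and h_2·M_2 + 2h_2·M_3 = 6(g'(6) - Δ_2) = 3.
Forward elimination and back-substitution give M_0 = 83/10, M_1 = -31/10, M_2 = 11/10, M_3 = 1/5.
On [0, 2], g(t) = -5 - 4·t + 83/20·t² - 19/20·t³.
With t = 3/2: g(3/2) = -779/160.

-4.8688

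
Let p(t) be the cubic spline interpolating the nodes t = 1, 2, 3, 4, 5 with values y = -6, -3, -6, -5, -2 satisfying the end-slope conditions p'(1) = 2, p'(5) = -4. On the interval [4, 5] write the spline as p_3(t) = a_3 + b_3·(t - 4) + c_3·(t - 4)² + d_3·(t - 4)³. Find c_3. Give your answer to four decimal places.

3.6429

Put σ_i = p'' at the i-th knot. Here h = (1, 1, 1, 1) and Δ = (3, -3, 1, 3), so the interior equations h_(i-1)·σ_(i-1) + 2(h_(i-1)+h_i)·σ_i + h_i·σ_(i+1) = 6(Δ_i − Δ_(i-1)) read
  1·σ_0 + 4·σ_1 + 1·σ_2 = 6(Δ_1 - Δ_0) = -36
  1·σ_1 + 4·σ_2 + 1·σ_3 = 6(Δ_2 - Δ_1) = 24
  1·σ_2 + 4·σ_3 + 1·σ_4 = 6(Δ_3 - Δ_2) = 12
Clamped end conditions give two more equations: 2h_0·σ_0 + h_0·σ_1 = 6(Δ_0 - p'(1)) = 6 and h_3·σ_3 + 2h_3·σ_4 = 6(p'(5) - Δ_3) = -42.
Solving the tridiagonal system: σ_0 = 135/14, σ_1 = -93/7, σ_2 = 15/2, σ_3 = 51/7, σ_4 = -345/14.
On [4, 5], with p_3(t) = a_3 + b_3·(t - 4) + c_3·(t - 4)² + d_3·(t - 4)³: c_3 = σ_3/2 = 51/14, d_3 = (σ_4 - σ_3)/(6h_3) = -149/28, b_3 = Δ_3 - h_3(2σ_3 + σ_4)/6 = 131/28.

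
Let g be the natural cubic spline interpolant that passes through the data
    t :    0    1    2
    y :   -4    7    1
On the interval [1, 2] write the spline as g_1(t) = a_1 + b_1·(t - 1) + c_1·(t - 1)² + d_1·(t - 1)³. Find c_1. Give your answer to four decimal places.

Write M_i for g''(x_i). With h_i = 1, 1 and divided differences Δ_i = 11, -6, the continuity of g' gives the tridiagonal system
  1·M_0 + 4·M_1 + 1·M_2 = 6(Δ_1 - Δ_0) = -102
Natural end conditions: M_0 = M_2 = 0.
Hence M_0 = 0, M_1 = -51/2, M_2 = 0.
On [1, 2], with g_1(t) = a_1 + b_1·(t - 1) + c_1·(t - 1)² + d_1·(t - 1)³: c_1 = M_1/2 = -51/4, d_1 = (M_2 - M_1)/(6h_1) = 17/4, b_1 = Δ_1 - h_1(2M_1 + M_2)/6 = 5/2.

-12.7500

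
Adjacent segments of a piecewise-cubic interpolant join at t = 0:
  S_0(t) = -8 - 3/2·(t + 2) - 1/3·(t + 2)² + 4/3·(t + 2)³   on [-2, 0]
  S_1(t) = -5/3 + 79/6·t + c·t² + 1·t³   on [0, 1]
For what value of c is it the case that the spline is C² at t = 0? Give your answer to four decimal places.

7.6667

S_0''(t) = -2/3 + 8·(t + 2), so S_0''(0) = 46/3. On the right, S_1''(0) = 2c, so c = 23/3.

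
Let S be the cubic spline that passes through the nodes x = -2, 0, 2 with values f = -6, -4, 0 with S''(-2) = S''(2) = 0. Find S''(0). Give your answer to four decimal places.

Put M_i = S'' at the i-th knot. Here h = (2, 2) and Δ = (1, 2), so the interior equations h_(i-1)·M_(i-1) + 2(h_(i-1)+h_i)·M_i + h_i·M_(i+1) = 6(Δ_i − Δ_(i-1)) read
  2·M_0 + 8·M_1 + 2·M_2 = 6(Δ_1 - Δ_0) = 6
Natural end conditions: M_0 = M_2 = 0.
Solving the tridiagonal system: M_0 = 0, M_1 = 3/4, M_2 = 0.

0.7500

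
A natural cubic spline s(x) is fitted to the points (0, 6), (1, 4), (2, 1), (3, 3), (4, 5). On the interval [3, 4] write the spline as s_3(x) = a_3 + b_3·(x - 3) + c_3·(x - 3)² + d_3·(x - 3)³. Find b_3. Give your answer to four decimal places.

2.7500

Put σ_i = s'' at the i-th knot. Here h = (1, 1, 1, 1) and Δ = (-2, -3, 2, 2), so the interior equations h_(i-1)·σ_(i-1) + 2(h_(i-1)+h_i)·σ_i + h_i·σ_(i+1) = 6(Δ_i − Δ_(i-1)) read
  1·σ_0 + 4·σ_1 + 1·σ_2 = 6(Δ_1 - Δ_0) = -6
  1·σ_1 + 4·σ_2 + 1·σ_3 = 6(Δ_2 - Δ_1) = 30
  1·σ_2 + 4·σ_3 + 1·σ_4 = 6(Δ_3 - Δ_2) = 0
Natural end conditions: σ_0 = σ_4 = 0.
Forward elimination and back-substitution give σ_0 = 0, σ_1 = -15/4, σ_2 = 9, σ_3 = -9/4, σ_4 = 0.
On [3, 4], with s_3(x) = a_3 + b_3·(x - 3) + c_3·(x - 3)² + d_3·(x - 3)³: c_3 = σ_3/2 = -9/8, d_3 = (σ_4 - σ_3)/(6h_3) = 3/8, b_3 = Δ_3 - h_3(2σ_3 + σ_4)/6 = 11/4.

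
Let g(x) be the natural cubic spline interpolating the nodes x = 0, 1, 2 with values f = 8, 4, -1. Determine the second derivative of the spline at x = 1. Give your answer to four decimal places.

Let M_i = g''(x_i). Step sizes h_i = 1, 1; slopes of the chords Δ_i = (y_(i+1) - y_i)/h_i = -4, -5.
  1·M_0 + 4·M_1 + 1·M_2 = 6(Δ_1 - Δ_0) = -6
Natural end conditions: M_0 = M_2 = 0.
Solving the tridiagonal system: M_0 = 0, M_1 = -3/2, M_2 = 0.

-1.5000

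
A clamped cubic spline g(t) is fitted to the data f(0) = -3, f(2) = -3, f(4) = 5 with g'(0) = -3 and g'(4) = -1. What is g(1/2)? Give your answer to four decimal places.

With M_i denoting the second derivative at x_i, h_i = 2, 2, and Δ_i = (y_(i+1) − y_i)/h_i = 0, 4:
  2·M_0 + 8·M_1 + 2·M_2 = 6(Δ_1 - Δ_0) = 24
Clamped end conditions give two more equations: 2h_0·M_0 + h_0·M_1 = 6(Δ_0 - g'(0)) = 18 and h_1·M_1 + 2h_1·M_2 = 6(g'(4) - Δ_1) = -30.
Hence M_0 = 2, M_1 = 5, M_2 = -10.
On [0, 2], g(t) = -3 - 3·t + 1·t² + 1/4·t³.
With t = 1/2: g(1/2) = -135/32.

-4.2188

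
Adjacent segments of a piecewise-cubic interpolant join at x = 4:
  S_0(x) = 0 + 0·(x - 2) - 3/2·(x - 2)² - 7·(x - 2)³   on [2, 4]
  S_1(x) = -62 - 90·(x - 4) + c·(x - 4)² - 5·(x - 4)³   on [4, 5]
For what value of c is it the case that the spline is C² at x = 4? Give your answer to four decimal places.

S_0''(x) = -3 - 42·(x - 2), so S_0''(4) = -87. On the right, S_1''(4) = 2c, so c = -87/2.

-43.5000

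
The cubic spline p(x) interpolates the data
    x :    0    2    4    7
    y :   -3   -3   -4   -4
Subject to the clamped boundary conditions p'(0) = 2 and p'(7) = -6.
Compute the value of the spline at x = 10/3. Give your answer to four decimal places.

-4.2352

With m_i denoting the second derivative at x_i, h_i = 2, 2, 3, and Δ_i = (y_(i+1) − y_i)/h_i = 0, -1/2, 0:
  2·m_0 + 8·m_1 + 2·m_2 = 6(Δ_1 - Δ_0) = -3
  2·m_1 + 10·m_2 + 3·m_3 = 6(Δ_2 - Δ_1) = 3
Clamped end conditions give two more equations: 2h_0·m_0 + h_0·m_1 = 6(Δ_0 - p'(0)) = -12 and h_2·m_2 + 2h_2·m_3 = 6(p'(7) - Δ_2) = -36.
Solving: m_0 = -211/74, m_1 = -11/37, m_2 = 94/37, m_3 = -269/37.
On [2, 4], p(x) = -3 - 85/74·(x - 2) - 11/74·(x - 2)² + 35/148·(x - 2)³.
With (x - 2) = 4/3: p(10/3) = -4231/999.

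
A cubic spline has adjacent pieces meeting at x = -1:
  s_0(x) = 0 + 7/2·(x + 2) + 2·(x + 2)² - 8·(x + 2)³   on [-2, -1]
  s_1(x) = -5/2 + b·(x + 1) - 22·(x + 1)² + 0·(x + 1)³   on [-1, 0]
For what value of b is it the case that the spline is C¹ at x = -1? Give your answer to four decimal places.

s_0'(x) = 7/2 + 4·(x + 2) - 24·(x + 2)², so s_0'(-1) = -33/2. On the right, s_1'(-1) = b, so b = -33/2.

-16.5000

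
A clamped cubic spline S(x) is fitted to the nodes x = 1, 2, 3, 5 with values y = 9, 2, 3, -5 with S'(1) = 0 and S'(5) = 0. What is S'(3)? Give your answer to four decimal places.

Let m_i = S''(x_i). Step sizes h_i = 1, 1, 2; slopes of the chords Δ_i = (y_(i+1) - y_i)/h_i = -7, 1, -4.
  1·m_0 + 4·m_1 + 1·m_2 = 6(Δ_1 - Δ_0) = 48
  1·m_1 + 6·m_2 + 2·m_3 = 6(Δ_2 - Δ_1) = -30
Clamped end conditions give two more equations: 2h_0·m_0 + h_0·m_1 = 6(Δ_0 - S'(1)) = -42 and h_2·m_2 + 2h_2·m_3 = 6(S'(5) - Δ_2) = 24.
Solving the tridiagonal system: m_0 = -360/11, m_1 = 258/11, m_2 = -144/11, m_3 = 138/11.
On [3, 5], S'(x) = b_2 + 2c_2·(x - 3) + 3d_2·(x - 3)² with b_2 = Δ_2 - h_2(2m_2 + m_3)/6 = 6/11, c_2 = m_2/2 = -72/11, d_2 = (m_3 - m_2)/(6h_2) = 47/22. So S'(3) = 6/11.

0.5455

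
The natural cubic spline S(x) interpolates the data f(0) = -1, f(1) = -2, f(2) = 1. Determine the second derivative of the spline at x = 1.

Put m_i = S'' at the i-th knot. Here h = (1, 1) and Δ = (-1, 3), so the interior equations h_(i-1)·m_(i-1) + 2(h_(i-1)+h_i)·m_i + h_i·m_(i+1) = 6(Δ_i − Δ_(i-1)) read
  1·m_0 + 4·m_1 + 1·m_2 = 6(Δ_1 - Δ_0) = 24
Natural end conditions: m_0 = m_2 = 0.
Solving the tridiagonal system: m_0 = 0, m_1 = 6, m_2 = 0.

6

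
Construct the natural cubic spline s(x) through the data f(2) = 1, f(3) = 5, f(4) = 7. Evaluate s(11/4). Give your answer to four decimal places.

Write σ_i for s''(x_i). With h_i = 1, 1 and divided differences Δ_i = 4, 2, the continuity of s' gives the tridiagonal system
  1·σ_0 + 4·σ_1 + 1·σ_2 = 6(Δ_1 - Δ_0) = -12
Natural end conditions: σ_0 = σ_2 = 0.
Solving: σ_0 = 0, σ_1 = -3, σ_2 = 0.
On [2, 3], s(x) = 1 + 9/2·(x - 2) + 0·(x - 2)² - 1/2·(x - 2)³.
With (x - 2) = 3/4: s(11/4) = 533/128.

4.1641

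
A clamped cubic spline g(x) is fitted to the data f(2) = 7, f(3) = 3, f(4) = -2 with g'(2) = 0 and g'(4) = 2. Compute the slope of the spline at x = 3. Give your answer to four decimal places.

-7.2500

Let m_i = g''(x_i). Step sizes h_i = 1, 1; slopes of the chords Δ_i = (y_(i+1) - y_i)/h_i = -4, -5.
  1·m_0 + 4·m_1 + 1·m_2 = 6(Δ_1 - Δ_0) = -6
Clamped end conditions give two more equations: 2h_0·m_0 + h_0·m_1 = 6(Δ_0 - g'(2)) = -24 and h_1·m_1 + 2h_1·m_2 = 6(g'(4) - Δ_1) = 42.
Solving the tridiagonal system: m_0 = -19/2, m_1 = -5, m_2 = 47/2.
On [3, 4], g'(x) = b_1 + 2c_1·(x - 3) + 3d_1·(x - 3)² with b_1 = Δ_1 - h_1(2m_1 + m_2)/6 = -29/4, c_1 = m_1/2 = -5/2, d_1 = (m_2 - m_1)/(6h_1) = 19/4. So g'(3) = -29/4.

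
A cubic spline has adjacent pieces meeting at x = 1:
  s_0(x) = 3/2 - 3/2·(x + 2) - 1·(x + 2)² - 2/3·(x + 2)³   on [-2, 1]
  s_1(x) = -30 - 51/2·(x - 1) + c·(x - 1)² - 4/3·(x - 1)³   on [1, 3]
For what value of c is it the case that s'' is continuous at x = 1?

-7

s_0''(x) = -2 - 4·(x + 2), so s_0''(1) = -14. On the right, s_1''(1) = 2c, so c = -7.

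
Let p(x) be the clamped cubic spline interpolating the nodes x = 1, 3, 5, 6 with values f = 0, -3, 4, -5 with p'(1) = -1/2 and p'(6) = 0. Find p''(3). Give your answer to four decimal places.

11.1739

Put M_i = p'' at the i-th knot. Here h = (2, 2, 1) and Δ = (-3/2, 7/2, -9), so the interior equations h_(i-1)·M_(i-1) + 2(h_(i-1)+h_i)·M_i + h_i·M_(i+1) = 6(Δ_i − Δ_(i-1)) read
  2·M_0 + 8·M_1 + 2·M_2 = 6(Δ_1 - Δ_0) = 30
  2·M_1 + 6·M_2 + 1·M_3 = 6(Δ_2 - Δ_1) = -75
Clamped end conditions give two more equations: 2h_0·M_0 + h_0·M_1 = 6(Δ_0 - p'(1)) = -6 and h_2·M_2 + 2h_2·M_3 = 6(p'(6) - Δ_2) = 54.
Forward elimination and back-substitution give M_0 = -163/23, M_1 = 257/23, M_2 = -520/23, M_3 = 881/23.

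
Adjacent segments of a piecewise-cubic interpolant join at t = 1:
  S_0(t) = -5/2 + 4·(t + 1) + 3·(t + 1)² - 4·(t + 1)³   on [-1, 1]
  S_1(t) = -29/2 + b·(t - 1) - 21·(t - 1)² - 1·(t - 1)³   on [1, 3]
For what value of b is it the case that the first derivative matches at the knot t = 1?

S_0'(t) = 4 + 6·(t + 1) - 12·(t + 1)², so S_0'(1) = -32. On the right, S_1'(1) = b, so b = -32.

-32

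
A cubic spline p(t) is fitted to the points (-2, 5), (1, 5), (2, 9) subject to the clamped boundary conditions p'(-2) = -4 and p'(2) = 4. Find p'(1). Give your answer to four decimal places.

3.5000

Put σ_i = p'' at the i-th knot. Here h = (3, 1) and Δ = (0, 4), so the interior equations h_(i-1)·σ_(i-1) + 2(h_(i-1)+h_i)·σ_i + h_i·σ_(i+1) = 6(Δ_i − Δ_(i-1)) read
  3·σ_0 + 8·σ_1 + 1·σ_2 = 6(Δ_1 - Δ_0) = 24
Clamped end conditions give two more equations: 2h_0·σ_0 + h_0·σ_1 = 6(Δ_0 - p'(-2)) = 24 and h_1·σ_1 + 2h_1·σ_2 = 6(p'(2) - Δ_1) = 0.
Solving the tridiagonal system: σ_0 = 3, σ_1 = 2, σ_2 = -1.
On [1, 2], p'(t) = b_1 + 2c_1·(t - 1) + 3d_1·(t - 1)² with b_1 = Δ_1 - h_1(2σ_1 + σ_2)/6 = 7/2, c_1 = σ_1/2 = 1, d_1 = (σ_2 - σ_1)/(6h_1) = -1/2. So p'(1) = 7/2.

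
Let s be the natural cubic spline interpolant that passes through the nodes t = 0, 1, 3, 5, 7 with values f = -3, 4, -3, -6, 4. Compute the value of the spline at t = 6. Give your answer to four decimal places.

With σ_i denoting the second derivative at x_i, h_i = 1, 2, 2, 2, and Δ_i = (y_(i+1) − y_i)/h_i = 7, -7/2, -3/2, 5:
  1·σ_0 + 6·σ_1 + 2·σ_2 = 6(Δ_1 - Δ_0) = -63
  2·σ_1 + 8·σ_2 + 2·σ_3 = 6(Δ_2 - Δ_1) = 12
  2·σ_2 + 8·σ_3 + 2·σ_4 = 6(Δ_3 - Δ_2) = 39
Natural end conditions: σ_0 = σ_4 = 0.
Forward elimination and back-substitution give σ_0 = 0, σ_1 = -477/41, σ_2 = 279/82, σ_3 = 165/41, σ_4 = 0.
On [5, 7], s(t) = -6 + 95/41·(t - 5) + 165/82·(t - 5)² - 55/164·(t - 5)³.
With (t - 5) = 1: s(6) = -329/164.

-2.0061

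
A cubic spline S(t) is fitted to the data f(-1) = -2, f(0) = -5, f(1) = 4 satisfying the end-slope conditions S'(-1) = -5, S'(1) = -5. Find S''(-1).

-12

Put σ_i = S'' at the i-th knot. Here h = (1, 1) and Δ = (-3, 9), so the interior equations h_(i-1)·σ_(i-1) + 2(h_(i-1)+h_i)·σ_i + h_i·σ_(i+1) = 6(Δ_i − Δ_(i-1)) read
  1·σ_0 + 4·σ_1 + 1·σ_2 = 6(Δ_1 - Δ_0) = 72
Clamped end conditions give two more equations: 2h_0·σ_0 + h_0·σ_1 = 6(Δ_0 - S'(-1)) = 12 and h_1·σ_1 + 2h_1·σ_2 = 6(S'(1) - Δ_1) = -84.
Solving: σ_0 = -12, σ_1 = 36, σ_2 = -60.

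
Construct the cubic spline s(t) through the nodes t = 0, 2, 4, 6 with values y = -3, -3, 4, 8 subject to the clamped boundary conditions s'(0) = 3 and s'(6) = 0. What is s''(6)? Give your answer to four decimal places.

Write σ_i for s''(x_i). With h_i = 2, 2, 2 and divided differences Δ_i = 0, 7/2, 2, the continuity of s' gives the tridiagonal system
  2·σ_0 + 8·σ_1 + 2·σ_2 = 6(Δ_1 - Δ_0) = 21
  2·σ_1 + 8·σ_2 + 2·σ_3 = 6(Δ_2 - Δ_1) = -9
Clamped end conditions give two more equations: 2h_0·σ_0 + h_0·σ_1 = 6(Δ_0 - s'(0)) = -18 and h_2·σ_2 + 2h_2·σ_3 = 6(s'(6) - Δ_2) = -12.
Solving the tridiagonal system: σ_0 = -69/10, σ_1 = 24/5, σ_2 = -9/5, σ_3 = -21/10.

-2.1000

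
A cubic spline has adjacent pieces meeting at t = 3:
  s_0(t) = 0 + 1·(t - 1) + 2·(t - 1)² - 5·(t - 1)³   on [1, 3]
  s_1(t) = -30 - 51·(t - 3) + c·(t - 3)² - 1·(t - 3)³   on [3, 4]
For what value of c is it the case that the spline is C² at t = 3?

s_0''(t) = 4 - 30·(t - 1), so s_0''(3) = -56. On the right, s_1''(3) = 2c, so c = -28.

-28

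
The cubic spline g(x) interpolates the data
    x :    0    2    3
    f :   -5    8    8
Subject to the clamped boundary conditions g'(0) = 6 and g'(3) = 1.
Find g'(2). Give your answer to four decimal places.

Let M_i = g''(x_i). Step sizes h_i = 2, 1; slopes of the chords Δ_i = (y_(i+1) - y_i)/h_i = 13/2, 0.
  2·M_0 + 6·M_1 + 1·M_2 = 6(Δ_1 - Δ_0) = -39
Clamped end conditions give two more equations: 2h_0·M_0 + h_0·M_1 = 6(Δ_0 - g'(0)) = 3 and h_1·M_1 + 2h_1·M_2 = 6(g'(3) - Δ_1) = 6.
Forward elimination and back-substitution give M_0 = 67/12, M_1 = -29/3, M_2 = 47/6.
On [2, 3], g'(x) = b_1 + 2c_1·(x - 2) + 3d_1·(x - 2)² with b_1 = Δ_1 - h_1(2M_1 + M_2)/6 = 23/12, c_1 = M_1/2 = -29/6, d_1 = (M_2 - M_1)/(6h_1) = 35/12. So g'(2) = 23/12.

1.9167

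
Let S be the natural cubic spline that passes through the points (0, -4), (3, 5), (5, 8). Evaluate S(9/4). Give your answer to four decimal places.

3.1930

Let M_i = S''(x_i). Step sizes h_i = 3, 2; slopes of the chords Δ_i = (y_(i+1) - y_i)/h_i = 3, 3/2.
  3·M_0 + 10·M_1 + 2·M_2 = 6(Δ_1 - Δ_0) = -9
Natural end conditions: M_0 = M_2 = 0.
Hence M_0 = 0, M_1 = -9/10, M_2 = 0.
On [0, 3], S(t) = -4 + 69/20·t + 0·t² - 1/20·t³.
With t = 9/4: S(9/4) = 4087/1280.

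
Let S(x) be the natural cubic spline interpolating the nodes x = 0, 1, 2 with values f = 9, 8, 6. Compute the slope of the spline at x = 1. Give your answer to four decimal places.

With M_i denoting the second derivative at x_i, h_i = 1, 1, and Δ_i = (y_(i+1) − y_i)/h_i = -1, -2:
  1·M_0 + 4·M_1 + 1·M_2 = 6(Δ_1 - Δ_0) = -6
Natural end conditions: M_0 = M_2 = 0.
Solving the tridiagonal system: M_0 = 0, M_1 = -3/2, M_2 = 0.
On [1, 2], S'(x) = b_1 + 2c_1·(x - 1) + 3d_1·(x - 1)² with b_1 = Δ_1 - h_1(2M_1 + M_2)/6 = -3/2, c_1 = M_1/2 = -3/4, d_1 = (M_2 - M_1)/(6h_1) = 1/4. So S'(1) = -3/2.

-1.5000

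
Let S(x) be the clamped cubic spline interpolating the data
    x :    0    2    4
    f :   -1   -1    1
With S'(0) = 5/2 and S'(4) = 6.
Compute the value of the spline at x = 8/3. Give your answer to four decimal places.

Write M_i for S''(x_i). With h_i = 2, 2 and divided differences Δ_i = 0, 1, the continuity of S' gives the tridiagonal system
  2·M_0 + 8·M_1 + 2·M_2 = 6(Δ_1 - Δ_0) = 6
Clamped end conditions give two more equations: 2h_0·M_0 + h_0·M_1 = 6(Δ_0 - S'(0)) = -15 and h_1·M_1 + 2h_1·M_2 = 6(S'(4) - Δ_1) = 30.
Solving: M_0 = -29/8, M_1 = -1/4, M_2 = 61/8.
On [2, 4], S(x) = -1 - 11/8·(x - 2) - 1/8·(x - 2)² + 21/32·(x - 2)³.
With (x - 2) = 2/3: S(8/3) = -16/9.

-1.7778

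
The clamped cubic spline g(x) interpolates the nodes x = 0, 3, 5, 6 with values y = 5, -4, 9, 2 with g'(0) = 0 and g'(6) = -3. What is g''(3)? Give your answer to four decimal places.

12.8421

Let M_i = g''(x_i). Step sizes h_i = 3, 2, 1; slopes of the chords Δ_i = (y_(i+1) - y_i)/h_i = -3, 13/2, -7.
  3·M_0 + 10·M_1 + 2·M_2 = 6(Δ_1 - Δ_0) = 57
  2·M_1 + 6·M_2 + 1·M_3 = 6(Δ_2 - Δ_1) = -81
Clamped end conditions give two more equations: 2h_0·M_0 + h_0·M_1 = 6(Δ_0 - g'(0)) = -18 and h_2·M_2 + 2h_2·M_3 = 6(g'(6) - Δ_2) = 24.
Forward elimination and back-substitution give M_0 = -179/19, M_1 = 244/19, M_2 = -410/19, M_3 = 433/19.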